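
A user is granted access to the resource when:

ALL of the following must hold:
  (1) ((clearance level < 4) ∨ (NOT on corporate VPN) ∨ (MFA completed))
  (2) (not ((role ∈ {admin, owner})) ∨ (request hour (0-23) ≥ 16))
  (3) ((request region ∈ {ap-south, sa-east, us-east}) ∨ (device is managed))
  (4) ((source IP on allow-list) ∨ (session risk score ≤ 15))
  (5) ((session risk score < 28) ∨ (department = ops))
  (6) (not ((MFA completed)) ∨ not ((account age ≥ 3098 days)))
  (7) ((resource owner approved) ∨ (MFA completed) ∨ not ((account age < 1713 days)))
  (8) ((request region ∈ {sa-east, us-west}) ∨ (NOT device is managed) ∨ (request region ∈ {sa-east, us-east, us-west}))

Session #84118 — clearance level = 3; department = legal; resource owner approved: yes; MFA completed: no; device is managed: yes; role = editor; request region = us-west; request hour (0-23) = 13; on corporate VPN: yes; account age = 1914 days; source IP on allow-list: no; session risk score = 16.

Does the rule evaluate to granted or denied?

Denied

Atomic conditions:
  clearance level < 4: 3 < 4 is true
  NOT on corporate VPN: yes → false
  MFA completed: no → false
  role ∈ {admin, owner}: editor is not in the set → false
  request hour (0-23) ≥ 16: 13 ≥ 16 is false
  request region ∈ {ap-south, sa-east, us-east}: us-west is not in the set → false
  device is managed: yes → true
  source IP on allow-list: no → false
  session risk score ≤ 15: 16 ≤ 15 is false
  session risk score < 28: 16 < 28 is true
  department = ops: legal == ops is false
  account age ≥ 3098 days: 1914 ≥ 3098 is false
  resource owner approved: yes → true
  account age < 1713 days: 1914 < 1713 is false
  request region ∈ {sa-east, us-west}: us-west is in the set → true
  NOT device is managed: yes → false
  request region ∈ {sa-east, us-east, us-west}: us-west is in the set → true
Combine:
[1] true OR false OR false = true
[2.1] NOT false = true
[2] true OR false = true
[3] false OR true = true
[4] false OR false = false
[5] true OR false = true
[6.1] NOT false = true
[6.2] NOT false = true
[6] true OR true = true
[7.3] NOT false = true
[7] true OR false OR true = true
[8] true OR false OR true = true
[root] true AND true AND true AND false AND true AND true AND true AND true = false
Overall: false → denied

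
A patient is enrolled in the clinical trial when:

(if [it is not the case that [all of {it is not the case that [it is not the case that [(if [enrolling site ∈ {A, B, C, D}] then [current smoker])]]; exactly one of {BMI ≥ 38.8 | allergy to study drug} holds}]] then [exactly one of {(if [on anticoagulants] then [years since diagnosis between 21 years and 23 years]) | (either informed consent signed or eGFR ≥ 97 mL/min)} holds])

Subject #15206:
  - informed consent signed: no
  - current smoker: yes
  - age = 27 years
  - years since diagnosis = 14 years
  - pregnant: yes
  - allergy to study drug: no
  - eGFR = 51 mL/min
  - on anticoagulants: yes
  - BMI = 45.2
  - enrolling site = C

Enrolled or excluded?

Atomic conditions:
  enrolling site ∈ {A, B, C, D}: C is in the set → true
  current smoker: yes → true
  BMI ≥ 38.8: 45.2 ≥ 38.8 is true
  allergy to study drug: no → false
  on anticoagulants: yes → true
  years since diagnosis between 21 years and 23 years: 14 in [21, 23] is false
  informed consent signed: no → false
  eGFR ≥ 97 mL/min: 51 ≥ 97 is false
Combine:
[1.1.1.1.1] true → true = true
[1.1.1.1] NOT true = false
[1.1.1] NOT false = true
[1.1.2] exactly-one(true, false) = true
[1.1] true AND true = true
[1] NOT true = false
[2.1] true → false = false
[2.2] false OR false = false
[2] exactly-one(false, false) = false
[root] false → false (antecedent false ⇒ implication holds) = true
Overall: true → enrolled

Enrolled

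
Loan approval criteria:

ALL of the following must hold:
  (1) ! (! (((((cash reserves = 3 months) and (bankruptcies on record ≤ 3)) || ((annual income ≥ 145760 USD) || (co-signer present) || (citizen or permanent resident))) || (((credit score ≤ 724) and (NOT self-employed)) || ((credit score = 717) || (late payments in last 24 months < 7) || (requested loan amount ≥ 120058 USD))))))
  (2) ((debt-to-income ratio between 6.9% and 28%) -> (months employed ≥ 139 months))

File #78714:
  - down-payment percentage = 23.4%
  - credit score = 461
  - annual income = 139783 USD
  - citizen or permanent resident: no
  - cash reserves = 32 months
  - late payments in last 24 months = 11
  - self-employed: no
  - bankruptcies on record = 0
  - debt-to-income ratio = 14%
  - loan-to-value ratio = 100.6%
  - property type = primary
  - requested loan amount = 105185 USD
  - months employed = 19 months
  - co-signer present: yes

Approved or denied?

Atomic conditions:
  cash reserves = 3 months: 32 == 3 is false
  bankruptcies on record ≤ 3: 0 ≤ 3 is true
  annual income ≥ 145760 USD: 139783 ≥ 145760 is false
  co-signer present: yes → true
  citizen or permanent resident: no → false
  credit score ≤ 724: 461 ≤ 724 is true
  NOT self-employed: no → true
  credit score = 717: 461 == 717 is false
  late payments in last 24 months < 7: 11 < 7 is false
  requested loan amount ≥ 120058 USD: 105185 ≥ 120058 is false
  debt-to-income ratio between 6.9% and 28%: 14 in [6.9, 28] is true
  months employed ≥ 139 months: 19 ≥ 139 is false
Combine:
[1.1.1.1.1] false AND true = false
[1.1.1.1.2] false OR true OR false = true
[1.1.1.1] false OR true = true
[1.1.1.2.1] true AND true = true
[1.1.1.2.2] false OR false OR false = false
[1.1.1.2] true OR false = true
[1.1.1] true OR true = true
[1.1] NOT true = false
[1] NOT false = true
[2] true → false = false
[root] true AND false = false
Overall: false → denied

Denied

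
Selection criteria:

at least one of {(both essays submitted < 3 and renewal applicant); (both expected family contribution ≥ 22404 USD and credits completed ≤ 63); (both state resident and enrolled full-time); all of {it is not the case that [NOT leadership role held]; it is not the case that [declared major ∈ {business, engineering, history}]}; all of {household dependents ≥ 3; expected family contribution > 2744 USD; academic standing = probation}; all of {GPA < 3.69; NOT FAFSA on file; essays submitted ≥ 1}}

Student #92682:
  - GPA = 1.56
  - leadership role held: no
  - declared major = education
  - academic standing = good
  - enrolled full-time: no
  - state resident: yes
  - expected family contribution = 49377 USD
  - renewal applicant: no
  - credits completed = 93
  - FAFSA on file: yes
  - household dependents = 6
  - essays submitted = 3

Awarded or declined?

Atomic conditions:
  essays submitted < 3: 3 < 3 is false
  renewal applicant: no → false
  expected family contribution ≥ 22404 USD: 49377 ≥ 22404 is true
  credits completed ≤ 63: 93 ≤ 63 is false
  state resident: yes → true
  enrolled full-time: no → false
  NOT leadership role held: no → true
  declared major ∈ {business, engineering, history}: education is not in the set → false
  household dependents ≥ 3: 6 ≥ 3 is true
  expected family contribution > 2744 USD: 49377 > 2744 is true
  academic standing = probation: good == probation is false
  GPA < 3.69: 1.56 < 3.69 is true
  NOT FAFSA on file: yes → false
  essays submitted ≥ 1: 3 ≥ 1 is true
Combine:
[1] false AND false = false
[2] true AND false = false
[3] true AND false = false
[4.1] NOT true = false
[4.2] NOT false = true
[4] false AND true = false
[5] true AND true AND false = false
[6] true AND false AND true = false
[root] false OR false OR false OR false OR false OR false = false
Overall: false → declined

Declined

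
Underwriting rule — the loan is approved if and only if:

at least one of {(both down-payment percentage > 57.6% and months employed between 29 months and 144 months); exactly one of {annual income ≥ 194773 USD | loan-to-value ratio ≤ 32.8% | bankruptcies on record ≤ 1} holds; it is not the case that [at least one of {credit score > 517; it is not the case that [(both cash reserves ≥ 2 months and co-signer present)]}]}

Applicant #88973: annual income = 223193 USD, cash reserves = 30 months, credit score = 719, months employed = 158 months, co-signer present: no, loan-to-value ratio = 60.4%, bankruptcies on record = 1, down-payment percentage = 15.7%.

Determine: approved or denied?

Denied

Atomic conditions:
  down-payment percentage > 57.6%: 15.7 > 57.6 is false
  months employed between 29 months and 144 months: 158 in [29, 144] is false
  annual income ≥ 194773 USD: 223193 ≥ 194773 is true
  loan-to-value ratio ≤ 32.8%: 60.4 ≤ 32.8 is false
  bankruptcies on record ≤ 1: 1 ≤ 1 is true
  credit score > 517: 719 > 517 is true
  cash reserves ≥ 2 months: 30 ≥ 2 is true
  co-signer present: no → false
Combine:
[1] false AND false = false
[2] exactly-one(true, false, true) = false
[3.1.2.1] true AND false = false
[3.1.2] NOT false = true
[3.1] true OR true = true
[3] NOT true = false
[root] false OR false OR false = false
Overall: false → denied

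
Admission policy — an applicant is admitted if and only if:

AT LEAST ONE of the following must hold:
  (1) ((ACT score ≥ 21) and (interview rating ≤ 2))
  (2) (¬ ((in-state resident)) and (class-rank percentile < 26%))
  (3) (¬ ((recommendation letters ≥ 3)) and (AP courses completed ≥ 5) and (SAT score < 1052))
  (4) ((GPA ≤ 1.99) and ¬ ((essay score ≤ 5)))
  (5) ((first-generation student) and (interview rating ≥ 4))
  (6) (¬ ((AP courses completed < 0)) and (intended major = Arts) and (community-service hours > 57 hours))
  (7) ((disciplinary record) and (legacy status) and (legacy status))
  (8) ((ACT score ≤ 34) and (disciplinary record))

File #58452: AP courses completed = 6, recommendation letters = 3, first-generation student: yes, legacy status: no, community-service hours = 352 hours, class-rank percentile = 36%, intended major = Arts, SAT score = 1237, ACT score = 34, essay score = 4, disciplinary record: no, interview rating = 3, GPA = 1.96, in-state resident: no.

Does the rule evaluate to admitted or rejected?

Atomic conditions:
  ACT score ≥ 21: 34 ≥ 21 is true
  interview rating ≤ 2: 3 ≤ 2 is false
  in-state resident: no → false
  class-rank percentile < 26%: 36 < 26 is false
  recommendation letters ≥ 3: 3 ≥ 3 is true
  AP courses completed ≥ 5: 6 ≥ 5 is true
  SAT score < 1052: 1237 < 1052 is false
  GPA ≤ 1.99: 1.96 ≤ 1.99 is true
  essay score ≤ 5: 4 ≤ 5 is true
  first-generation student: yes → true
  interview rating ≥ 4: 3 ≥ 4 is false
  AP courses completed < 0: 6 < 0 is false
  intended major = Arts: Arts == Arts is true
  community-service hours > 57 hours: 352 > 57 is true
  disciplinary record: no → false
  legacy status: no → false
  ACT score ≤ 34: 34 ≤ 34 is true
Combine:
[1] true AND false = false
[2.1] NOT false = true
[2] true AND false = false
[3.1] NOT true = false
[3] false AND true AND false = false
[4.2] NOT true = false
[4] true AND false = false
[5] true AND false = false
[6.1] NOT false = true
[6] true AND true AND true = true
[7] false AND false AND false = false
[8] true AND false = false
[root] false OR false OR false OR false OR false OR true OR false OR false = true
Overall: true → admitted

Admitted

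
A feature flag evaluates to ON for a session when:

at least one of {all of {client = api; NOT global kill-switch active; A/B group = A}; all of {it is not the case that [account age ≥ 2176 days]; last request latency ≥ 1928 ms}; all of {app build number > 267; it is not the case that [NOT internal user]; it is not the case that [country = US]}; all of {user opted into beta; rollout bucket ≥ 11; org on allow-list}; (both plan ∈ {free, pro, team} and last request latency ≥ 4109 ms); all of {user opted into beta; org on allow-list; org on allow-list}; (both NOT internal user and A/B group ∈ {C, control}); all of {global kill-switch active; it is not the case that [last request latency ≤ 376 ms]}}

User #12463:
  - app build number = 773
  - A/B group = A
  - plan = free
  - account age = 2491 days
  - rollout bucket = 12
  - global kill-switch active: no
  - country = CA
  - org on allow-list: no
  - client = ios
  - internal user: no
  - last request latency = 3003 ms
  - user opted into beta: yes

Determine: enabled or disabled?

Disabled

Atomic conditions:
  client = api: ios == api is false
  NOT global kill-switch active: no → true
  A/B group = A: A == A is true
  account age ≥ 2176 days: 2491 ≥ 2176 is true
  last request latency ≥ 1928 ms: 3003 ≥ 1928 is true
  app build number > 267: 773 > 267 is true
  NOT internal user: no → true
  country = US: CA == US is false
  user opted into beta: yes → true
  rollout bucket ≥ 11: 12 ≥ 11 is true
  org on allow-list: no → false
  plan ∈ {free, pro, team}: free is in the set → true
  last request latency ≥ 4109 ms: 3003 ≥ 4109 is false
  A/B group ∈ {C, control}: A is not in the set → false
  global kill-switch active: no → false
  last request latency ≤ 376 ms: 3003 ≤ 376 is false
Combine:
[1] false AND true AND true = false
[2.1] NOT true = false
[2] false AND true = false
[3.2] NOT true = false
[3.3] NOT false = true
[3] true AND false AND true = false
[4] true AND true AND false = false
[5] true AND false = false
[6] true AND false AND false = false
[7] true AND false = false
[8.2] NOT false = true
[8] false AND true = false
[root] false OR false OR false OR false OR false OR false OR false OR false = false
Overall: false → disabled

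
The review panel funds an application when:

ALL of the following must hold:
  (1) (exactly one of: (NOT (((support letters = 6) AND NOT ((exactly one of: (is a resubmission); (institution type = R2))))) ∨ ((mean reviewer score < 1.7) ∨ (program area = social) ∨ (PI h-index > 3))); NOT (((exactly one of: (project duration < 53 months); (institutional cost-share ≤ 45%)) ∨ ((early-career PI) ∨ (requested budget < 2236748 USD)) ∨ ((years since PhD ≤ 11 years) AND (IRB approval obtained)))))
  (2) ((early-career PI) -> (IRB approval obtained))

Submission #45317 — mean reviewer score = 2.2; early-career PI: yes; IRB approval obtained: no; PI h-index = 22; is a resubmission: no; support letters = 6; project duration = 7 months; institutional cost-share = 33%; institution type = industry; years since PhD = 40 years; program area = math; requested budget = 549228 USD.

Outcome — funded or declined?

Atomic conditions:
  support letters = 6: 6 == 6 is true
  is a resubmission: no → false
  institution type = R2: industry == R2 is false
  mean reviewer score < 1.7: 2.2 < 1.7 is false
  program area = social: math == social is false
  PI h-index > 3: 22 > 3 is true
  project duration < 53 months: 7 < 53 is true
  institutional cost-share ≤ 45%: 33 ≤ 45 is true
  early-career PI: yes → true
  requested budget < 2236748 USD: 549228 < 2236748 is true
  years since PhD ≤ 11 years: 40 ≤ 11 is false
  IRB approval obtained: no → false
Combine:
[1.1.1.1.2.1] exactly-one(false, false) = false
[1.1.1.1.2] NOT false = true
[1.1.1.1] true AND true = true
[1.1.1] NOT true = false
[1.1.2] false OR false OR true = true
[1.1] false OR true = true
[1.2.1.1] exactly-one(true, true) = false
[1.2.1.2] true OR true = true
[1.2.1.3] false AND false = false
[1.2.1] false OR true OR false = true
[1.2] NOT true = false
[1] exactly-one(true, false) = true
[2] true → false = false
[root] true AND false = false
Overall: false → declined

Declined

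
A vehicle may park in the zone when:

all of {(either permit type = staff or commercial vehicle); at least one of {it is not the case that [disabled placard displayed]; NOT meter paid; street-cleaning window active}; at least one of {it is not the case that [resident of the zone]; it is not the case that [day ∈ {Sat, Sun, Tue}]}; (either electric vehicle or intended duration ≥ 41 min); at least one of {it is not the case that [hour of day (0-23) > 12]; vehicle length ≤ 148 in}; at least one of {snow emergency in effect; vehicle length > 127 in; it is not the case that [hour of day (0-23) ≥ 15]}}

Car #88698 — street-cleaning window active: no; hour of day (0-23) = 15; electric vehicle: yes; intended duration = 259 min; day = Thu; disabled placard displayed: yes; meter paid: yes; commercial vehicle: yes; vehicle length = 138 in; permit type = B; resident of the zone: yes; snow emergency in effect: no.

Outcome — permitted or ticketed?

Ticketed

Atomic conditions:
  permit type = staff: B == staff is false
  commercial vehicle: yes → true
  disabled placard displayed: yes → true
  NOT meter paid: yes → false
  street-cleaning window active: no → false
  resident of the zone: yes → true
  day ∈ {Sat, Sun, Tue}: Thu is not in the set → false
  electric vehicle: yes → true
  intended duration ≥ 41 min: 259 ≥ 41 is true
  hour of day (0-23) > 12: 15 > 12 is true
  vehicle length ≤ 148 in: 138 ≤ 148 is true
  snow emergency in effect: no → false
  vehicle length > 127 in: 138 > 127 is true
  hour of day (0-23) ≥ 15: 15 ≥ 15 is true
Combine:
[1] false OR true = true
[2.1] NOT true = false
[2] false OR false OR false = false
[3.1] NOT true = false
[3.2] NOT false = true
[3] false OR true = true
[4] true OR true = true
[5.1] NOT true = false
[5] false OR true = true
[6.3] NOT true = false
[6] false OR true OR false = true
[root] true AND false AND true AND true AND true AND true = false
Overall: false → ticketed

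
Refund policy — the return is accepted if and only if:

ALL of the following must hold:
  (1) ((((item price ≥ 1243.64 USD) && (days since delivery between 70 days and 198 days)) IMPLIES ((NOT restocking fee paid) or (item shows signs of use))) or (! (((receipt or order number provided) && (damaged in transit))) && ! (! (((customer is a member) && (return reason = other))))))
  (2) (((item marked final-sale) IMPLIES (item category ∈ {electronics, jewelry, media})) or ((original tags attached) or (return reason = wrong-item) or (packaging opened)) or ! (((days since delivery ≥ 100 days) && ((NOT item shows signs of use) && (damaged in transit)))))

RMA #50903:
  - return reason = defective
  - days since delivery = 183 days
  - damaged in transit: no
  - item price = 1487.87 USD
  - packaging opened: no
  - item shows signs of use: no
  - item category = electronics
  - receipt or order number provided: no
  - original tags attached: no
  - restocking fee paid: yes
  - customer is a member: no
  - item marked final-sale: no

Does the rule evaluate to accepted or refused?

Refused

Atomic conditions:
  item price ≥ 1243.64 USD: 1487.87 ≥ 1243.64 is true
  days since delivery between 70 days and 198 days: 183 in [70, 198] is true
  NOT restocking fee paid: yes → false
  item shows signs of use: no → false
  receipt or order number provided: no → false
  damaged in transit: no → false
  customer is a member: no → false
  return reason = other: defective == other is false
  item marked final-sale: no → false
  item category ∈ {electronics, jewelry, media}: electronics is in the set → true
  original tags attached: no → false
  return reason = wrong-item: defective == wrong-item is false
  packaging opened: no → false
  days since delivery ≥ 100 days: 183 ≥ 100 is true
  NOT item shows signs of use: no → true
Combine:
[1.1.1] true AND true = true
[1.1.2] false OR false = false
[1.1] true → false = false
[1.2.1.1] false AND false = false
[1.2.1] NOT false = true
[1.2.2.1.1] false AND false = false
[1.2.2.1] NOT false = true
[1.2.2] NOT true = false
[1.2] true AND false = false
[1] false OR false = false
[2.1] false → true (antecedent false ⇒ implication holds) = true
[2.2] false OR false OR false = false
[2.3.1.2] true AND false = false
[2.3.1] true AND false = false
[2.3] NOT false = true
[2] true OR false OR true = true
[root] false AND true = false
Overall: false → refused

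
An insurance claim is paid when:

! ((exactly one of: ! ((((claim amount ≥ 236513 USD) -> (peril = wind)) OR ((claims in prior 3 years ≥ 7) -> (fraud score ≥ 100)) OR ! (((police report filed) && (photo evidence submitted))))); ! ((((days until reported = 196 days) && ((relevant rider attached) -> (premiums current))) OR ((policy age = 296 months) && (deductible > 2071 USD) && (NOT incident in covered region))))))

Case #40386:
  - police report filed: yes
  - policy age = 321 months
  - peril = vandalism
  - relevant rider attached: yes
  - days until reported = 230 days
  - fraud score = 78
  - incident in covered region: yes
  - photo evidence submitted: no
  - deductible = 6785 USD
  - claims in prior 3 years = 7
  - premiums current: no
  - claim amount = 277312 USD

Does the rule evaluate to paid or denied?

Atomic conditions:
  claim amount ≥ 236513 USD: 277312 ≥ 236513 is true
  peril = wind: vandalism == wind is false
  claims in prior 3 years ≥ 7: 7 ≥ 7 is true
  fraud score ≥ 100: 78 ≥ 100 is false
  police report filed: yes → true
  photo evidence submitted: no → false
  days until reported = 196 days: 230 == 196 is false
  relevant rider attached: yes → true
  premiums current: no → false
  policy age = 296 months: 321 == 296 is false
  deductible > 2071 USD: 6785 > 2071 is true
  NOT incident in covered region: yes → false
Combine:
[1.1.1.1] true → false = false
[1.1.1.2] true → false = false
[1.1.1.3.1] true AND false = false
[1.1.1.3] NOT false = true
[1.1.1] false OR false OR true = true
[1.1] NOT true = false
[1.2.1.1.2] true → false = false
[1.2.1.1] false AND false = false
[1.2.1.2] false AND true AND false = false
[1.2.1] false OR false = false
[1.2] NOT false = true
[1] exactly-one(false, true) = true
[root] NOT true = false
Overall: false → denied

Denied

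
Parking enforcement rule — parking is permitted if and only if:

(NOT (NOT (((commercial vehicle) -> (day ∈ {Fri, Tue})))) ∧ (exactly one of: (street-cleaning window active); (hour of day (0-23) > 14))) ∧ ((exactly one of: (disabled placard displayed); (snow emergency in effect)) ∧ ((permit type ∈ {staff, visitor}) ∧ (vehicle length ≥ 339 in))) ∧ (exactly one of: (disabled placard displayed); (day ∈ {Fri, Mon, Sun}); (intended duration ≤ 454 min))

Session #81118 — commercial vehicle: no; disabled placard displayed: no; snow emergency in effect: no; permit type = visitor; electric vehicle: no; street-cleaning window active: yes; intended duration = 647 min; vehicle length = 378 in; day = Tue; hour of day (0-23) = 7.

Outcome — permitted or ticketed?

Atomic conditions:
  commercial vehicle: no → false
  day ∈ {Fri, Tue}: Tue is in the set → true
  street-cleaning window active: yes → true
  hour of day (0-23) > 14: 7 > 14 is false
  disabled placard displayed: no → false
  snow emergency in effect: no → false
  permit type ∈ {staff, visitor}: visitor is in the set → true
  vehicle length ≥ 339 in: 378 ≥ 339 is true
  day ∈ {Fri, Mon, Sun}: Tue is not in the set → false
  intended duration ≤ 454 min: 647 ≤ 454 is false
Combine:
[1.1.1.1] false → true (antecedent false ⇒ implication holds) = true
[1.1.1] NOT true = false
[1.1] NOT false = true
[1.2] exactly-one(true, false) = true
[1] true AND true = true
[2.1] exactly-one(false, false) = false
[2.2] true AND true = true
[2] false AND true = false
[3] exactly-one(false, false, false) = false
[root] true AND false AND false = false
Overall: false → ticketed

Ticketed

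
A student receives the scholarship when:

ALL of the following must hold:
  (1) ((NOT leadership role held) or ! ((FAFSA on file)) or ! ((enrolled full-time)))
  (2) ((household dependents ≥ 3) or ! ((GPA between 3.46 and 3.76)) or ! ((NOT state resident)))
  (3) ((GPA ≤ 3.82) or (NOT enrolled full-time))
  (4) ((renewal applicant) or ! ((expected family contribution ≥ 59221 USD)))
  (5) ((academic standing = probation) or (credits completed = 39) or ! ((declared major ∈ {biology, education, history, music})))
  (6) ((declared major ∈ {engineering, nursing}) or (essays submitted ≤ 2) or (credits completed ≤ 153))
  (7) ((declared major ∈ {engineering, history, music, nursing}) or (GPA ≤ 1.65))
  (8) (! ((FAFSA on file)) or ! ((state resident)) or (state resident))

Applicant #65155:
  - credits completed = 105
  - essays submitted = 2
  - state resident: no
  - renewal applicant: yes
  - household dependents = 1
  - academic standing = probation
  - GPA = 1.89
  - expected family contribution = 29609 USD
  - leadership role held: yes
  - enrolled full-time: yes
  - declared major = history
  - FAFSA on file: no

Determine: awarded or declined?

Atomic conditions:
  NOT leadership role held: yes → false
  FAFSA on file: no → false
  enrolled full-time: yes → true
  household dependents ≥ 3: 1 ≥ 3 is false
  GPA between 3.46 and 3.76: 1.89 in [3.46, 3.76] is false
  NOT state resident: no → true
  GPA ≤ 3.82: 1.89 ≤ 3.82 is true
  NOT enrolled full-time: yes → false
  renewal applicant: yes → true
  expected family contribution ≥ 59221 USD: 29609 ≥ 59221 is false
  academic standing = probation: probation == probation is true
  credits completed = 39: 105 == 39 is false
  declared major ∈ {biology, education, history, music}: history is in the set → true
  declared major ∈ {engineering, nursing}: history is not in the set → false
  essays submitted ≤ 2: 2 ≤ 2 is true
  credits completed ≤ 153: 105 ≤ 153 is true
  declared major ∈ {engineering, history, music, nursing}: history is in the set → true
  GPA ≤ 1.65: 1.89 ≤ 1.65 is false
  state resident: no → false
Combine:
[1.2] NOT false = true
[1.3] NOT true = false
[1] false OR true OR false = true
[2.2] NOT false = true
[2.3] NOT true = false
[2] false OR true OR false = true
[3] true OR false = true
[4.2] NOT false = true
[4] true OR true = true
[5.3] NOT true = false
[5] true OR false OR false = true
[6] false OR true OR true = true
[7] true OR false = true
[8.1] NOT false = true
[8.2] NOT false = true
[8] true OR true OR false = true
[root] true AND true AND true AND true AND true AND true AND true AND true = true
Overall: true → awarded

Awarded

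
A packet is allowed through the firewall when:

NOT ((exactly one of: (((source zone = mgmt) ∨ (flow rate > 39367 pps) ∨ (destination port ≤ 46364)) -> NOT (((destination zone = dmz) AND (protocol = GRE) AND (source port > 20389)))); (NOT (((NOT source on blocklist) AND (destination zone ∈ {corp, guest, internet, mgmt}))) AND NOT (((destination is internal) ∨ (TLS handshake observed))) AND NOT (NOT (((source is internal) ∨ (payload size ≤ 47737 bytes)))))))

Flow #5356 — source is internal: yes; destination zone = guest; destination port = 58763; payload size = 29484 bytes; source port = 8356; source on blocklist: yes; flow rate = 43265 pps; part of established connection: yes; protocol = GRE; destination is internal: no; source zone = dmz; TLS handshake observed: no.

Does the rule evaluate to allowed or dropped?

Allowed

Atomic conditions:
  source zone = mgmt: dmz == mgmt is false
  flow rate > 39367 pps: 43265 > 39367 is true
  destination port ≤ 46364: 58763 ≤ 46364 is false
  destination zone = dmz: guest == dmz is false
  protocol = GRE: GRE == GRE is true
  source port > 20389: 8356 > 20389 is false
  NOT source on blocklist: yes → false
  destination zone ∈ {corp, guest, internet, mgmt}: guest is in the set → true
  destination is internal: no → false
  TLS handshake observed: no → false
  source is internal: yes → true
  payload size ≤ 47737 bytes: 29484 ≤ 47737 is true
Combine:
[1.1.1] false OR true OR false = true
[1.1.2.1] false AND true AND false = false
[1.1.2] NOT false = true
[1.1] true → true = true
[1.2.1.1] false AND true = false
[1.2.1] NOT false = true
[1.2.2.1] false OR false = false
[1.2.2] NOT false = true
[1.2.3.1.1] true OR true = true
[1.2.3.1] NOT true = false
[1.2.3] NOT false = true
[1.2] true AND true AND true = true
[1] exactly-one(true, true) = false
[root] NOT false = true
Overall: true → allowed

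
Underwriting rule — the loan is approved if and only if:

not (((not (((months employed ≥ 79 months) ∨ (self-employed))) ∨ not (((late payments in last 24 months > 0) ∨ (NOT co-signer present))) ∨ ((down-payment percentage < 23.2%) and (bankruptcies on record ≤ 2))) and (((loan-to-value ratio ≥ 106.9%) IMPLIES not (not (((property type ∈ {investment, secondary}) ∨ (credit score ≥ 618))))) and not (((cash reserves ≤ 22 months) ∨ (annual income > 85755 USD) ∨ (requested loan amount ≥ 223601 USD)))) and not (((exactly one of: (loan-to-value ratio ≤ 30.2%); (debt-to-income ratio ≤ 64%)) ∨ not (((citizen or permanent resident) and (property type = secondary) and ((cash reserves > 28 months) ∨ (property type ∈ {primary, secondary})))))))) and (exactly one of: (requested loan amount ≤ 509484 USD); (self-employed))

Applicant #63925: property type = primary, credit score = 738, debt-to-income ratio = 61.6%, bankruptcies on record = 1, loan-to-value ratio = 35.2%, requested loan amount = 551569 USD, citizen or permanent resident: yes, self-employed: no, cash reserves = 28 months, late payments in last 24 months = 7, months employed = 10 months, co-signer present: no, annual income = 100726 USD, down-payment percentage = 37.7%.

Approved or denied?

Atomic conditions:
  months employed ≥ 79 months: 10 ≥ 79 is false
  self-employed: no → false
  late payments in last 24 months > 0: 7 > 0 is true
  NOT co-signer present: no → true
  down-payment percentage < 23.2%: 37.7 < 23.2 is false
  bankruptcies on record ≤ 2: 1 ≤ 2 is true
  loan-to-value ratio ≥ 106.9%: 35.2 ≥ 106.9 is false
  property type ∈ {investment, secondary}: primary is not in the set → false
  credit score ≥ 618: 738 ≥ 618 is true
  cash reserves ≤ 22 months: 28 ≤ 22 is false
  annual income > 85755 USD: 100726 > 85755 is true
  requested loan amount ≥ 223601 USD: 551569 ≥ 223601 is true
  loan-to-value ratio ≤ 30.2%: 35.2 ≤ 30.2 is false
  debt-to-income ratio ≤ 64%: 61.6 ≤ 64 is true
  citizen or permanent resident: yes → true
  property type = secondary: primary == secondary is false
  cash reserves > 28 months: 28 > 28 is false
  property type ∈ {primary, secondary}: primary is in the set → true
  requested loan amount ≤ 509484 USD: 551569 ≤ 509484 is false
Combine:
[1.1.1.1.1] false OR false = false
[1.1.1.1] NOT false = true
[1.1.1.2.1] true OR true = true
[1.1.1.2] NOT true = false
[1.1.1.3] false AND true = false
[1.1.1] true OR false OR false = true
[1.1.2.1.2.1.1] false OR true = true
[1.1.2.1.2.1] NOT true = false
[1.1.2.1.2] NOT false = true
[1.1.2.1] false → true (antecedent false ⇒ implication holds) = true
[1.1.2.2.1] false OR true OR true = true
[1.1.2.2] NOT true = false
[1.1.2] true AND false = false
[1.1.3.1.1] exactly-one(false, true) = true
[1.1.3.1.2.1.3] false OR true = true
[1.1.3.1.2.1] true AND false AND true = false
[1.1.3.1.2] NOT false = true
[1.1.3.1] true OR true = true
[1.1.3] NOT true = false
[1.1] true AND false AND false = false
[1] NOT false = true
[2] exactly-one(false, false) = false
[root] true AND false = false
Overall: false → denied

Denied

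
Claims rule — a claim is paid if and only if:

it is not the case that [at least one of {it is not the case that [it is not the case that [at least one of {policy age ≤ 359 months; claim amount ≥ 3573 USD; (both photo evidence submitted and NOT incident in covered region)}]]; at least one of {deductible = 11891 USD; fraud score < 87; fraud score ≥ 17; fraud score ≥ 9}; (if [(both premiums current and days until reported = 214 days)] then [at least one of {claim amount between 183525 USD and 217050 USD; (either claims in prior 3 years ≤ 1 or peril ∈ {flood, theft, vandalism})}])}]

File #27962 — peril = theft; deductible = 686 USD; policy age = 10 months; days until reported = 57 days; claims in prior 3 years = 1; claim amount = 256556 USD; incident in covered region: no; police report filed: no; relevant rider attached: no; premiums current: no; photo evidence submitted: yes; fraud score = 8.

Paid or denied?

Denied

Atomic conditions:
  policy age ≤ 359 months: 10 ≤ 359 is true
  claim amount ≥ 3573 USD: 256556 ≥ 3573 is true
  photo evidence submitted: yes → true
  NOT incident in covered region: no → true
  deductible = 11891 USD: 686 == 11891 is false
  fraud score < 87: 8 < 87 is true
  fraud score ≥ 17: 8 ≥ 17 is false
  fraud score ≥ 9: 8 ≥ 9 is false
  premiums current: no → false
  days until reported = 214 days: 57 == 214 is false
  claim amount between 183525 USD and 217050 USD: 256556 in [183525, 217050] is false
  claims in prior 3 years ≤ 1: 1 ≤ 1 is true
  peril ∈ {flood, theft, vandalism}: theft is in the set → true
Combine:
[1.1.1.1.3] true AND true = true
[1.1.1.1] true OR true OR true = true
[1.1.1] NOT true = false
[1.1] NOT false = true
[1.2] false OR true OR false OR false = true
[1.3.1] false AND false = false
[1.3.2.2] true OR true = true
[1.3.2] false OR true = true
[1.3] false → true (antecedent false ⇒ implication holds) = true
[1] true OR true OR true = true
[root] NOT true = false
Overall: false → denied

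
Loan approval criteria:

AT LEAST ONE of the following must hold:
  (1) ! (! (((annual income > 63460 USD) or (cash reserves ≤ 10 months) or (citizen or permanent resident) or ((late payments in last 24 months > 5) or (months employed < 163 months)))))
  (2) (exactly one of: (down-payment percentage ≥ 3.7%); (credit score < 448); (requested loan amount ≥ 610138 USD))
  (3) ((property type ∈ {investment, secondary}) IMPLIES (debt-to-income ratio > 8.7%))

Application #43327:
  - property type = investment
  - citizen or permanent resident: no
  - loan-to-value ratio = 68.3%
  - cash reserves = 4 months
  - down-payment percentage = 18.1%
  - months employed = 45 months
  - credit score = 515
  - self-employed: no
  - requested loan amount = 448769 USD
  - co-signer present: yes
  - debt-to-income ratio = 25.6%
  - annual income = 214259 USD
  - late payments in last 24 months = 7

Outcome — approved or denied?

Atomic conditions:
  annual income > 63460 USD: 214259 > 63460 is true
  cash reserves ≤ 10 months: 4 ≤ 10 is true
  citizen or permanent resident: no → false
  late payments in last 24 months > 5: 7 > 5 is true
  months employed < 163 months: 45 < 163 is true
  down-payment percentage ≥ 3.7%: 18.1 ≥ 3.7 is true
  credit score < 448: 515 < 448 is false
  requested loan amount ≥ 610138 USD: 448769 ≥ 610138 is false
  property type ∈ {investment, secondary}: investment is in the set → true
  debt-to-income ratio > 8.7%: 25.6 > 8.7 is true
Combine:
[1.1.1.4] true OR true = true
[1.1.1] true OR true OR false OR true = true
[1.1] NOT true = false
[1] NOT false = true
[2] exactly-one(true, false, false) = true
[3] true → true = true
[root] true OR true OR true = true
Overall: true → approved

Approved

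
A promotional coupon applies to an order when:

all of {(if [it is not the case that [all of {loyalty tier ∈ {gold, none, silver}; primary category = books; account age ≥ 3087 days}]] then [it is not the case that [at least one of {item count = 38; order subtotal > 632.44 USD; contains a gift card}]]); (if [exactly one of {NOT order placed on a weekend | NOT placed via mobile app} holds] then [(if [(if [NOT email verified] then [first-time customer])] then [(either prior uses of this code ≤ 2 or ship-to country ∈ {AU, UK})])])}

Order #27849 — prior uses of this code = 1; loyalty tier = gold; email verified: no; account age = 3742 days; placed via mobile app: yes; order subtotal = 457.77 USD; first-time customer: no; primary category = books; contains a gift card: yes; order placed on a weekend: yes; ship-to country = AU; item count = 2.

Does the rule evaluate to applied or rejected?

Atomic conditions:
  loyalty tier ∈ {gold, none, silver}: gold is in the set → true
  primary category = books: books == books is true
  account age ≥ 3087 days: 3742 ≥ 3087 is true
  item count = 38: 2 == 38 is false
  order subtotal > 632.44 USD: 457.77 > 632.44 is false
  contains a gift card: yes → true
  NOT order placed on a weekend: yes → false
  NOT placed via mobile app: yes → false
  NOT email verified: no → true
  first-time customer: no → false
  prior uses of this code ≤ 2: 1 ≤ 2 is true
  ship-to country ∈ {AU, UK}: AU is in the set → true
Combine:
[1.1.1] true AND true AND true = true
[1.1] NOT true = false
[1.2.1] false OR false OR true = true
[1.2] NOT true = false
[1] false → false (antecedent false ⇒ implication holds) = true
[2.1] exactly-one(false, false) = false
[2.2.1] true → false = false
[2.2.2] true OR true = true
[2.2] false → true (antecedent false ⇒ implication holds) = true
[2] false → true (antecedent false ⇒ implication holds) = true
[root] true AND true = true
Overall: true → applied

Applied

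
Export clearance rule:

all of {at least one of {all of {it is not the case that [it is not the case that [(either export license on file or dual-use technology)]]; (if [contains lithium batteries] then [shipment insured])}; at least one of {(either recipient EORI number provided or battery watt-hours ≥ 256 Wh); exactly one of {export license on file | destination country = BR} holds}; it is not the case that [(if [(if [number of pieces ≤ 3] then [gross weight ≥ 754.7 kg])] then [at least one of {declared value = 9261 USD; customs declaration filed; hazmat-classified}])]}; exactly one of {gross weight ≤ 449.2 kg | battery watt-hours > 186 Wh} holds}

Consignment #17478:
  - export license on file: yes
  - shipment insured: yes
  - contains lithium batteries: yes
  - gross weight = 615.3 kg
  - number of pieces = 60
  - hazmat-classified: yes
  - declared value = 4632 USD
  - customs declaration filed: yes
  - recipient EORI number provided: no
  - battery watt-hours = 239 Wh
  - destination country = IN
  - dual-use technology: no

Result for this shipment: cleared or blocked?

Cleared

Atomic conditions:
  export license on file: yes → true
  dual-use technology: no → false
  contains lithium batteries: yes → true
  shipment insured: yes → true
  recipient EORI number provided: no → false
  battery watt-hours ≥ 256 Wh: 239 ≥ 256 is false
  destination country = BR: IN == BR is false
  number of pieces ≤ 3: 60 ≤ 3 is false
  gross weight ≥ 754.7 kg: 615.3 ≥ 754.7 is false
  declared value = 9261 USD: 4632 == 9261 is false
  customs declaration filed: yes → true
  hazmat-classified: yes → true
  gross weight ≤ 449.2 kg: 615.3 ≤ 449.2 is false
  battery watt-hours > 186 Wh: 239 > 186 is true
Combine:
[1.1.1.1.1] true OR false = true
[1.1.1.1] NOT true = false
[1.1.1] NOT false = true
[1.1.2] true → true = true
[1.1] true AND true = true
[1.2.1] false OR false = false
[1.2.2] exactly-one(true, false) = true
[1.2] false OR true = true
[1.3.1.1] false → false (antecedent false ⇒ implication holds) = true
[1.3.1.2] false OR true OR true = true
[1.3.1] true → true = true
[1.3] NOT true = false
[1] true OR true OR false = true
[2] exactly-one(false, true) = true
[root] true AND true = true
Overall: true → cleared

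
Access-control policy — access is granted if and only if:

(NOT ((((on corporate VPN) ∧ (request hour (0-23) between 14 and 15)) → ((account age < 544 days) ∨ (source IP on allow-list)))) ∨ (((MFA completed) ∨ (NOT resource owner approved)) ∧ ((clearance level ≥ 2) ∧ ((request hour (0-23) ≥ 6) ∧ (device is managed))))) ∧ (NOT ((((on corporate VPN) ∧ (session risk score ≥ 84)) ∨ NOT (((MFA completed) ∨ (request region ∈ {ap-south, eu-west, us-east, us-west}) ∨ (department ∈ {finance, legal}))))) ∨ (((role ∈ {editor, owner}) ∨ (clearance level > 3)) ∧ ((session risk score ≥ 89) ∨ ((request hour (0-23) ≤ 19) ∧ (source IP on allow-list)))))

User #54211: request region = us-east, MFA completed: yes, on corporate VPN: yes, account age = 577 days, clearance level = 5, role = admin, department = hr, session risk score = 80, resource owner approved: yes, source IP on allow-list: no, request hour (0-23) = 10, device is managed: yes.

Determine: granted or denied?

Atomic conditions:
  on corporate VPN: yes → true
  request hour (0-23) between 14 and 15: 10 in [14, 15] is false
  account age < 544 days: 577 < 544 is false
  source IP on allow-list: no → false
  MFA completed: yes → true
  NOT resource owner approved: yes → false
  clearance level ≥ 2: 5 ≥ 2 is true
  request hour (0-23) ≥ 6: 10 ≥ 6 is true
  device is managed: yes → true
  session risk score ≥ 84: 80 ≥ 84 is false
  request region ∈ {ap-south, eu-west, us-east, us-west}: us-east is in the set → true
  department ∈ {finance, legal}: hr is not in the set → false
  role ∈ {editor, owner}: admin is not in the set → false
  clearance level > 3: 5 > 3 is true
  session risk score ≥ 89: 80 ≥ 89 is false
  request hour (0-23) ≤ 19: 10 ≤ 19 is true
Combine:
[1.1.1.1] true AND false = false
[1.1.1.2] false OR false = false
[1.1.1] false → false (antecedent false ⇒ implication holds) = true
[1.1] NOT true = false
[1.2.1] true OR false = true
[1.2.2.2] true AND true = true
[1.2.2] true AND true = true
[1.2] true AND true = true
[1] false OR true = true
[2.1.1.1] true AND false = false
[2.1.1.2.1] true OR true OR false = true
[2.1.1.2] NOT true = false
[2.1.1] false OR false = false
[2.1] NOT false = true
[2.2.1] false OR true = true
[2.2.2.2] true AND false = false
[2.2.2] false OR false = false
[2.2] true AND false = false
[2] true OR false = true
[root] true AND true = true
Overall: true → granted

Granted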